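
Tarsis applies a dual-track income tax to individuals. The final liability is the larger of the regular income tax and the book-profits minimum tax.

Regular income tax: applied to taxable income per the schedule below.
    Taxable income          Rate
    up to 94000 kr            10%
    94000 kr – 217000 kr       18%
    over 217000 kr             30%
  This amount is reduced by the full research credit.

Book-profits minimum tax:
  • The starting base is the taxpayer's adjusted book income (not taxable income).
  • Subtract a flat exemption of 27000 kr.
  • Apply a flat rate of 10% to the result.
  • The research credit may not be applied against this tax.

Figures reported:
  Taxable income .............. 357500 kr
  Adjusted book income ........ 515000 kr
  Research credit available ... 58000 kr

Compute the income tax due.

Book-profits minimum tax:
  Base (adjusted book income): 515000 kr
  Less exemption 27000 kr → base 488000 kr
  488000 kr × 10% = 48800 kr

Regular income tax:
  94000 kr × 10% = 9400 kr
  123000 kr × 18% = 22140 kr
  140500 kr × 30% = 42150 kr
  → 73690 kr
  Less research credit 58000 kr → 15690 kr

48800 kr > 15690 kr, so the book-profits minimum tax is the binding amount.

48800 kr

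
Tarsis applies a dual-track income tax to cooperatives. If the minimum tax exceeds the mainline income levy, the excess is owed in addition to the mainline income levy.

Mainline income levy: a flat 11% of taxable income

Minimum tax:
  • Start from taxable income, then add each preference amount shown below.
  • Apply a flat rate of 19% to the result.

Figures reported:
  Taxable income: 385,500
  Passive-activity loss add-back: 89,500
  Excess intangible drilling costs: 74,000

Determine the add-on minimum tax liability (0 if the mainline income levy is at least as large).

Minimum tax:
  Adjusted income: 385,500 + 89,500 + 74,000 = 549,000
  549,000 × 19% = 104,310

Mainline income levy:
  385,500 × 11% = 42,405

Excess of minimum tax over mainline income levy: 104,310 − 42,405 = 61,905.

61,905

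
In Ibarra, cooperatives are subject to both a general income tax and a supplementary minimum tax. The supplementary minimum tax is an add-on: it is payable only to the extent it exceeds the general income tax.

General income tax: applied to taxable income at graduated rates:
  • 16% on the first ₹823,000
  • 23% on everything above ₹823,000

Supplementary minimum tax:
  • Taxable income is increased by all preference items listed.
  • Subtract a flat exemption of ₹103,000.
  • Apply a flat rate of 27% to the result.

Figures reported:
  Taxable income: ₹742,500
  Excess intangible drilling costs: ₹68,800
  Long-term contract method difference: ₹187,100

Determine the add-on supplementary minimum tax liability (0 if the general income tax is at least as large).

₹122,958

General income tax:
  ₹742,500 × 16% = ₹118,800

Supplementary minimum tax:
  Adjusted income: ₹742,500 + ₹68,800 + ₹187,100 = ₹998,400
  Less exemption ₹103,000 → base ₹895,400
  ₹895,400 × 27% = ₹241,758

Excess of supplementary minimum tax over general income tax: ₹241,758 − ₹118,800 = ₹122,958.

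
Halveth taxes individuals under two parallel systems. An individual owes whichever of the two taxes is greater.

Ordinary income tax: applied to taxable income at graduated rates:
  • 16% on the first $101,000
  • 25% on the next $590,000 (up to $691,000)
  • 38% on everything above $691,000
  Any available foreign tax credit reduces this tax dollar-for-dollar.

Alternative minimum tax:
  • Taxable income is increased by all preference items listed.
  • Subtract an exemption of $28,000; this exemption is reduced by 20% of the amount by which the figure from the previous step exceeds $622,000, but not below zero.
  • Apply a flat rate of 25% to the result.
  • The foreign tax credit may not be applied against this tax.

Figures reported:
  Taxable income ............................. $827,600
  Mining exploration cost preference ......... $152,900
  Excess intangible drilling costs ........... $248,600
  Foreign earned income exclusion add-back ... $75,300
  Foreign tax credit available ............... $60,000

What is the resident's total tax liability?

Ordinary income tax:
  $101,000 × 16% = $16,160
  $590,000 × 25% = $147,500
  $136,600 × 38% = $51,908
  → $215,568
  Less foreign tax credit $60,000 → $155,568

Alternative minimum tax:
  Adjusted income: $827,600 + $152,900 + $248,600 + $75,300 = $1,304,400
  Exemption: 20% × ($1,304,400 − $622,000) = $136,480 ≥ $28,000, so the exemption is fully phased out
  Base: $1,304,400 − $0 = $1,304,400
  $1,304,400 × 25% = $326,100

$326,100 > $155,568, so the alternative minimum tax is the binding amount.

$326,100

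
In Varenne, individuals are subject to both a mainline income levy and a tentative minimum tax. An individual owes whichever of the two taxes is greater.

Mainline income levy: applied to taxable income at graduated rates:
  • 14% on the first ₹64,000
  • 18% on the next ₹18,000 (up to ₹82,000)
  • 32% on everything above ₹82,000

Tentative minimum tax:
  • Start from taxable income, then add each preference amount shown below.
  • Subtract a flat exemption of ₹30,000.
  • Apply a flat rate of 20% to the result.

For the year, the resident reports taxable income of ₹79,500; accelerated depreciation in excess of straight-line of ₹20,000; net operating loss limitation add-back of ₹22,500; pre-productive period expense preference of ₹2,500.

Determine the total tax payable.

Mainline income levy:
  ₹64,000 × 14% = ₹8,960
  ₹15,500 × 18% = ₹2,790
  → ₹11,750

Tentative minimum tax:
  Adjusted income: ₹79,500 + ₹20,000 + ₹22,500 + ₹2,500 = ₹124,500
  Less exemption ₹30,000 → base ₹94,500
  ₹94,500 × 20% = ₹18,900

₹18,900 > ₹11,750, so the tentative minimum tax is the binding amount.

₹18,900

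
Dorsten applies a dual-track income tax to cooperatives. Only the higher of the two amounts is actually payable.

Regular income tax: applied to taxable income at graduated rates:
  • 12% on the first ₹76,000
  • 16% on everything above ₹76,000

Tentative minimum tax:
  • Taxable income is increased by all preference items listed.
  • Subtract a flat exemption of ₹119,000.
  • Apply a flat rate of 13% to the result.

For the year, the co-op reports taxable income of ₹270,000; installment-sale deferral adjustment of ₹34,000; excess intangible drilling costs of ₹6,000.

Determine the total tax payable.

Regular income tax:
  ₹76,000 × 12% = ₹9,120
  ₹194,000 × 16% = ₹31,040
  → ₹40,160

Tentative minimum tax:
  Adjusted income: ₹270,000 + ₹34,000 + ₹6,000 = ₹310,000
  Less exemption ₹119,000 → base ₹191,000
  ₹191,000 × 13% = ₹24,830

₹40,160 > ₹24,830, so the regular income tax governs.

₹40,160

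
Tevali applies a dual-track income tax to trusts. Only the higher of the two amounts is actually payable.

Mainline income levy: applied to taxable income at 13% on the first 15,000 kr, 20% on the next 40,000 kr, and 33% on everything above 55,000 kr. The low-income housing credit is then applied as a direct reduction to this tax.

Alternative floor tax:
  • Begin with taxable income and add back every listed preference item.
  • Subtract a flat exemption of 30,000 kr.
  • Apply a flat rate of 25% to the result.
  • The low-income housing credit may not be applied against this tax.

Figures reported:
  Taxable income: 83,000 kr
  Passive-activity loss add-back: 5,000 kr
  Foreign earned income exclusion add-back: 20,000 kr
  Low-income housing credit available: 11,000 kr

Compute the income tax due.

Alternative floor tax:
  Adjusted income: 83,000 kr + 5,000 kr + 20,000 kr = 108,000 kr
  Less exemption 30,000 kr → base 78,000 kr
  78,000 kr × 25% = 19,500 kr

Mainline income levy:
  15,000 kr × 13% = 1,950 kr
  40,000 kr × 20% = 8,000 kr
  28,000 kr × 33% = 9,240 kr
  → 19,190 kr
  Less low-income housing credit 11,000 kr → 8,190 kr

19,500 kr > 8,190 kr, so the alternative floor tax is the binding amount.

19,500 kr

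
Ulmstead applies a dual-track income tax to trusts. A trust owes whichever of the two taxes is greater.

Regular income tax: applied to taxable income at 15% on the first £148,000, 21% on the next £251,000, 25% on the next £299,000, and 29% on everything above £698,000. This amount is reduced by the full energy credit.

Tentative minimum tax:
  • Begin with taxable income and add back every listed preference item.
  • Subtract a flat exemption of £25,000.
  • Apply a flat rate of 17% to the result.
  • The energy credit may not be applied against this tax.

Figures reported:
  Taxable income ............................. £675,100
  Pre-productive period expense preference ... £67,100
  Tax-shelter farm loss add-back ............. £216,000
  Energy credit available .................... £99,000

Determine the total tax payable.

£158,644

Regular income tax:
  £148,000 × 15% = £22,200
  £251,000 × 21% = £52,710
  £276,100 × 25% = £69,025
  → £143,935
  Less energy credit £99,000 → £44,935

Tentative minimum tax:
  Adjusted income: £675,100 + £67,100 + £216,000 = £958,200
  Less exemption £25,000 → base £933,200
  £933,200 × 17% = £158,644

£158,644 > £44,935, so the tentative minimum tax is the binding amount.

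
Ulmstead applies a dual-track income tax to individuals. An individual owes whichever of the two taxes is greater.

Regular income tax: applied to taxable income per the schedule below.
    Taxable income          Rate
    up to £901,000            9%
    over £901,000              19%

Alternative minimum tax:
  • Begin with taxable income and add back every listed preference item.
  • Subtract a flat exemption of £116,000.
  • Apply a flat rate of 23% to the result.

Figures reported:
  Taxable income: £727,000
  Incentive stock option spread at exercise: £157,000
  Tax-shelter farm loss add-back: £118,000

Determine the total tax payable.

£203,780

Regular income tax:
  £727,000 × 9% = £65,430

Alternative minimum tax:
  Adjusted income: £727,000 + £157,000 + £118,000 = £1,002,000
  Less exemption £116,000 → base £886,000
  £886,000 × 23% = £203,780

£203,780 > £65,430, so the alternative minimum tax is the binding amount.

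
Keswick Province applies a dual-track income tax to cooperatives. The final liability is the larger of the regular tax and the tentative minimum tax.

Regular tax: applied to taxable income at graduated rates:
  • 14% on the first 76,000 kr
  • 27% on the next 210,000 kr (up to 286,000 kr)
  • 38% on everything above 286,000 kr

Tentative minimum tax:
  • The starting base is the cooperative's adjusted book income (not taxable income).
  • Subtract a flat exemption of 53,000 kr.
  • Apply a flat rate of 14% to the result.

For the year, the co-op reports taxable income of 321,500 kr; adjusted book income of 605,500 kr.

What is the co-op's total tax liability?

Regular tax:
  76,000 kr × 14% = 10,640 kr
  210,000 kr × 27% = 56,700 kr
  35,500 kr × 38% = 13,490 kr
  → 80,830 kr

Tentative minimum tax:
  Base (adjusted book income): 605,500 kr
  Less exemption 53,000 kr → base 552,500 kr
  552,500 kr × 14% = 77,350 kr

80,830 kr > 77,350 kr, so the regular tax governs.

80,830 kr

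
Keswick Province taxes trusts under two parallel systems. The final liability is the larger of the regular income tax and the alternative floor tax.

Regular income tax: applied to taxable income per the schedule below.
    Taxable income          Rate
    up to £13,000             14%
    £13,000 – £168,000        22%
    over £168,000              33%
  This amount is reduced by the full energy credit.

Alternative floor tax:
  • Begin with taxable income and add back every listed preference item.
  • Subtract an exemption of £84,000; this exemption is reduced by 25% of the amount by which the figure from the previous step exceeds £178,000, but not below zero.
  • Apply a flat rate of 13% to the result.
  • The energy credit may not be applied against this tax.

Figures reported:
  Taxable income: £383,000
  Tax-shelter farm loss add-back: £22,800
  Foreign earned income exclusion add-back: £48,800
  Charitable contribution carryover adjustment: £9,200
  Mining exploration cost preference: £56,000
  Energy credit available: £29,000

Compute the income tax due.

Alternative floor tax:
  Adjusted income: £383,000 + £22,800 + £48,800 + £9,200 + £56,000 = £519,800
  Exemption: 25% × (£519,800 − £178,000) = £85,450 ≥ £84,000, so the exemption is fully phased out
  Base: £519,800 − £0 = £519,800
  £519,800 × 13% = £67,574

Regular income tax:
  £13,000 × 14% = £1,820
  £155,000 × 22% = £34,100
  £215,000 × 33% = £70,950
  → £106,870
  Less energy credit £29,000 → £77,870

£77,870 > £67,574, so the regular income tax governs.

£77,870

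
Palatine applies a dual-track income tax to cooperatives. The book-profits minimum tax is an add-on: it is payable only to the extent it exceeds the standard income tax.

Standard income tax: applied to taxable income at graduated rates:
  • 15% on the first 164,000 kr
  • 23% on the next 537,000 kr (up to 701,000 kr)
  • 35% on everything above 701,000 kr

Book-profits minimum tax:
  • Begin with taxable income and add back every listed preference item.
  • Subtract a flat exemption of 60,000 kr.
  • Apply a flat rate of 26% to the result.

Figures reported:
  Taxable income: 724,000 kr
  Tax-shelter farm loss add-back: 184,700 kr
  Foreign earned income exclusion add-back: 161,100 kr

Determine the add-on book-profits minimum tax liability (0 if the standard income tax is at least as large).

Standard income tax:
  164,000 kr × 15% = 24,600 kr
  537,000 kr × 23% = 123,510 kr
  23,000 kr × 35% = 8,050 kr
  → 156,160 kr

Book-profits minimum tax:
  Adjusted income: 724,000 kr + 184,700 kr + 161,100 kr = 1,069,800 kr
  Less exemption 60,000 kr → base 1,009,800 kr
  1,009,800 kr × 26% = 262,548 kr

Excess of book-profits minimum tax over standard income tax: 262,548 kr − 156,160 kr = 106,388 kr.

106,388 kr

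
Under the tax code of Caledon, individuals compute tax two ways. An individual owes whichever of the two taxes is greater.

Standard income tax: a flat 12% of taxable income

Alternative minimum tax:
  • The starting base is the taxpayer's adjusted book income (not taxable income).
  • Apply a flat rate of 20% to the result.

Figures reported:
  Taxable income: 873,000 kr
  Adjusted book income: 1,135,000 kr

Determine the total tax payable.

227,000 kr

Standard income tax:
  873,000 kr × 12% = 104,760 kr

Alternative minimum tax:
  Base (adjusted book income): 1,135,000 kr
  1,135,000 kr × 20% = 227,000 kr

227,000 kr > 104,760 kr, so the alternative minimum tax is the binding amount.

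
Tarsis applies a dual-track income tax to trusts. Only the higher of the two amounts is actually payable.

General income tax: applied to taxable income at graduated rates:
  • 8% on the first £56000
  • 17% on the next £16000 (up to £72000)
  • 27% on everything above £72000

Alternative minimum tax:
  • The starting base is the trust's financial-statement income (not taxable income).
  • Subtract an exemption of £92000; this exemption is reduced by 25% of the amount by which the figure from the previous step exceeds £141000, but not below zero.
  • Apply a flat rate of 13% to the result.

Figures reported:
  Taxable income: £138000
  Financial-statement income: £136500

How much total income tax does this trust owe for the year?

Alternative minimum tax:
  Base (financial-statement income): £136500
  Exemption: £136500 ≤ £141000, so full £92000 applies
  Base: £136500 − £92000 = £44500
  £44500 × 13% = £5785

General income tax:
  £56000 × 8% = £4480
  £16000 × 17% = £2720
  £66000 × 27% = £17820
  → £25020

£25020 > £5785, so the general income tax governs.

£25020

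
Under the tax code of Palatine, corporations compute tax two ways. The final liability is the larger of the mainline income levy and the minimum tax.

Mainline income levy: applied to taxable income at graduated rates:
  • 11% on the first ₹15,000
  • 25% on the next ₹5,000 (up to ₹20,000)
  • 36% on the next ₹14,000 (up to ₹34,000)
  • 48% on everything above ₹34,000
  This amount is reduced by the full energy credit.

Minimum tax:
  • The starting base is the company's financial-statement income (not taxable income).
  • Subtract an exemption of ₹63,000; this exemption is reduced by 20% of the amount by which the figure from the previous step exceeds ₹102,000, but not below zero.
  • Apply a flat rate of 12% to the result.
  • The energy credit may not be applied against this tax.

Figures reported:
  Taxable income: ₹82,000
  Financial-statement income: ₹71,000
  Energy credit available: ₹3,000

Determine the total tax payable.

Minimum tax:
  Base (financial-statement income): ₹71,000
  Exemption: ₹71,000 ≤ ₹102,000, so full ₹63,000 applies
  Base: ₹71,000 − ₹63,000 = ₹8,000
  ₹8,000 × 12% = ₹960

Mainline income levy:
  ₹15,000 × 11% = ₹1,650
  ₹5,000 × 25% = ₹1,250
  ₹14,000 × 36% = ₹5,040
  ₹48,000 × 48% = ₹23,040
  → ₹30,980
  Less energy credit ₹3,000 → ₹27,980

₹27,980 > ₹960, so the mainline income levy governs.

₹27,980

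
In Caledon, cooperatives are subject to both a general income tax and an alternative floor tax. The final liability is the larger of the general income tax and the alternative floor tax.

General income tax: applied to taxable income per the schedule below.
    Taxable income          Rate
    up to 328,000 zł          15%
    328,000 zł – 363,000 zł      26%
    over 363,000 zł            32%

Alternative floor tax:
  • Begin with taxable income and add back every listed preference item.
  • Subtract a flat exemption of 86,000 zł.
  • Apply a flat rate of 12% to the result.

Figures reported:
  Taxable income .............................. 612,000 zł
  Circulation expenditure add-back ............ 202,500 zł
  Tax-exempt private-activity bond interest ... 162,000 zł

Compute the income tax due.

General income tax:
  328,000 zł × 15% = 49,200 zł
  35,000 zł × 26% = 9,100 zł
  249,000 zł × 32% = 79,680 zł
  → 137,980 zł

Alternative floor tax:
  Adjusted income: 612,000 zł + 202,500 zł + 162,000 zł = 976,500 zł
  Less exemption 86,000 zł → base 890,500 zł
  890,500 zł × 12% = 106,860 zł

137,980 zł > 106,860 zł, so the general income tax governs.

137,980 zł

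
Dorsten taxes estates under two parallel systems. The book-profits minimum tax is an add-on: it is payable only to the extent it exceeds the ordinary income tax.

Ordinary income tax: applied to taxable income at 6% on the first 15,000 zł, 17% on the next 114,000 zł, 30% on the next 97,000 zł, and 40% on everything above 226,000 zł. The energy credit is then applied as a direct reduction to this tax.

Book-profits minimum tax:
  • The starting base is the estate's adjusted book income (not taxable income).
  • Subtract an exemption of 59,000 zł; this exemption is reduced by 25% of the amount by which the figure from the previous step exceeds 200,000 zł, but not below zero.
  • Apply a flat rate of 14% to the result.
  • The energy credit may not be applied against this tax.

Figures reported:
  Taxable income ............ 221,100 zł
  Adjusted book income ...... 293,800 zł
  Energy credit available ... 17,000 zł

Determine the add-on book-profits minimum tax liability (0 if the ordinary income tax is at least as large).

Ordinary income tax:
  15,000 zł × 6% = 900 zł
  114,000 zł × 17% = 19,380 zł
  92,100 zł × 30% = 27,630 zł
  → 47,910 zł
  Less energy credit 17,000 zł → 30,910 zł

Book-profits minimum tax:
  Base (adjusted book income): 293,800 zł
  Exemption: 59,000 zł − 25% × (293,800 zł − 200,000 zł) = 59,000 zł − 23,450 zł = 35,550 zł
  Base: 293,800 zł − 35,550 zł = 258,250 zł
  258,250 zł × 14% = 36,155 zł

Excess of book-profits minimum tax over ordinary income tax: 36,155 zł − 30,910 zł = 5,245 zł.

5,245 zł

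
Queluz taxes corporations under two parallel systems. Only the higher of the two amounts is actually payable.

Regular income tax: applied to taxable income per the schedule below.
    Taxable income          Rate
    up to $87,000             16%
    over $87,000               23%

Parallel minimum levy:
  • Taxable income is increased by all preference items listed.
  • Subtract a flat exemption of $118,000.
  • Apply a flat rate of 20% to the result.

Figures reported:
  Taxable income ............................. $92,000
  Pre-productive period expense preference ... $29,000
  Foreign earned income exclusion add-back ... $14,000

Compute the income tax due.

$15,070

Regular income tax:
  $87,000 × 16% = $13,920
  $5,000 × 23% = $1,150
  → $15,070

Parallel minimum levy:
  Adjusted income: $92,000 + $29,000 + $14,000 = $135,000
  Less exemption $118,000 → base $17,000
  $17,000 × 20% = $3,400

$15,070 > $3,400, so the regular income tax governs.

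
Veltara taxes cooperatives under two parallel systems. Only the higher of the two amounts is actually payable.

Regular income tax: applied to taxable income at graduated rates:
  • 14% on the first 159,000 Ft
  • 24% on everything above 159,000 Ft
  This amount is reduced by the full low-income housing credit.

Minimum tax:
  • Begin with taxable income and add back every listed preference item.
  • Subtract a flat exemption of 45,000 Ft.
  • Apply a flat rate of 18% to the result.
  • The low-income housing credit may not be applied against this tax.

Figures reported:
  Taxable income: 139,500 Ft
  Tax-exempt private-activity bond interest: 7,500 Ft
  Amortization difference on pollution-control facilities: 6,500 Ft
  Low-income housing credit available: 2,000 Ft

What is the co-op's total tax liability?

Minimum tax:
  Adjusted income: 139,500 Ft + 7,500 Ft + 6,500 Ft = 153,500 Ft
  Less exemption 45,000 Ft → base 108,500 Ft
  108,500 Ft × 18% = 19,530 Ft

Regular income tax:
  139,500 Ft × 14% = 19,530 Ft
  Less low-income housing credit 2,000 Ft → 17,530 Ft

19,530 Ft > 17,530 Ft, so the minimum tax is the binding amount.

19,530 Ft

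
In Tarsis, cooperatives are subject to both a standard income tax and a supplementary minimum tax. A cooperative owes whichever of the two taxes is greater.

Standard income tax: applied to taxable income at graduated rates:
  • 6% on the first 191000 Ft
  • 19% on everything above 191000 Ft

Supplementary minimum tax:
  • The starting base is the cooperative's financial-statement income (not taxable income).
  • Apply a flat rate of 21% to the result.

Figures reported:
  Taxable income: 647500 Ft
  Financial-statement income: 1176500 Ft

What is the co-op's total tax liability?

Supplementary minimum tax:
  Base (financial-statement income): 1176500 Ft
  1176500 Ft × 21% = 247065 Ft

Standard income tax:
  191000 Ft × 6% = 11460 Ft
  456500 Ft × 19% = 86735 Ft
  → 98195 Ft

247065 Ft > 98195 Ft, so the supplementary minimum tax is the binding amount.

247065 Ft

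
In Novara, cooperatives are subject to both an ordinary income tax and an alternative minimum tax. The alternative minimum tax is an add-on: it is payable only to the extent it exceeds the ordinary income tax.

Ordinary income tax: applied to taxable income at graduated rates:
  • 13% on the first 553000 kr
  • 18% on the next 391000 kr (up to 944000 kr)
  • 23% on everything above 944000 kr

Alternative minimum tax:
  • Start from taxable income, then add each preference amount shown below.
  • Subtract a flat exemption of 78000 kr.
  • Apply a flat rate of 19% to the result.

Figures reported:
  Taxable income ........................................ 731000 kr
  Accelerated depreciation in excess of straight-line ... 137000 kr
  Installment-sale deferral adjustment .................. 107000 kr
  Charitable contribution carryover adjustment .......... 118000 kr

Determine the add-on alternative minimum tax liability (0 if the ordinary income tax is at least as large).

88920 kr

Alternative minimum tax:
  Adjusted income: 731000 kr + 137000 kr + 107000 kr + 118000 kr = 1093000 kr
  Less exemption 78000 kr → base 1015000 kr
  1015000 kr × 19% = 192850 kr

Ordinary income tax:
  553000 kr × 13% = 71890 kr
  178000 kr × 18% = 32040 kr
  → 103930 kr

Excess of alternative minimum tax over ordinary income tax: 192850 kr − 103930 kr = 88920 kr.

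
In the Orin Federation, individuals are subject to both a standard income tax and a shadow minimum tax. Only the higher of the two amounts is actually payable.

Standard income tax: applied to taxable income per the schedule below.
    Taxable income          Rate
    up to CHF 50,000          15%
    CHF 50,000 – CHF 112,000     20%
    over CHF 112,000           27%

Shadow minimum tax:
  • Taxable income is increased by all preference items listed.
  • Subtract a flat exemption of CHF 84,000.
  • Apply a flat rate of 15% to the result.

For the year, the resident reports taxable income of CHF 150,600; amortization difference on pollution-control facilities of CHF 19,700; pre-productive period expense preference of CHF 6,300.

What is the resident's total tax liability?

CHF 30,322

Standard income tax:
  CHF 50,000 × 15% = CHF 7,500
  CHF 62,000 × 20% = CHF 12,400
  CHF 38,600 × 27% = CHF 10,422
  → CHF 30,322

Shadow minimum tax:
  Adjusted income: CHF 150,600 + CHF 19,700 + CHF 6,300 = CHF 176,600
  Less exemption CHF 84,000 → base CHF 92,600
  CHF 92,600 × 15% = CHF 13,890

CHF 30,322 > CHF 13,890, so the standard income tax governs.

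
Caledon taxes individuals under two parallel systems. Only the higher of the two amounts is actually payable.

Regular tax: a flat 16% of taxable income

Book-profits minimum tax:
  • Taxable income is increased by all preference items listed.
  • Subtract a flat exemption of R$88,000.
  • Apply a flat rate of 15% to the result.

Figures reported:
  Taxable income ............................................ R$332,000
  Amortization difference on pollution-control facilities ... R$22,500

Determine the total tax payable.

R$53,120

Book-profits minimum tax:
  Adjusted income: R$332,000 + R$22,500 = R$354,500
  Less exemption R$88,000 → base R$266,500
  R$266,500 × 15% = R$39,975

Regular tax:
  R$332,000 × 16% = R$53,120

R$53,120 > R$39,975, so the regular tax governs.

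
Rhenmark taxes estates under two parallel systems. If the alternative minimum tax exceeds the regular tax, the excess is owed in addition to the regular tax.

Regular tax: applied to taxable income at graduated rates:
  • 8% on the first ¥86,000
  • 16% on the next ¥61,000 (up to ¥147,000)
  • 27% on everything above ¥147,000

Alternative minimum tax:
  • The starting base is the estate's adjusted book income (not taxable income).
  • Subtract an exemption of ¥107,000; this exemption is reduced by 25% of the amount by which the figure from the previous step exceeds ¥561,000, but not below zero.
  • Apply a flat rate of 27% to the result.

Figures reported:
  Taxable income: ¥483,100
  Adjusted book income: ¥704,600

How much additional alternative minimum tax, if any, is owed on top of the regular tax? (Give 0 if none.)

Regular tax:
  ¥86,000 × 8% = ¥6,880
  ¥61,000 × 16% = ¥9,760
  ¥336,100 × 27% = ¥90,747
  → ¥107,387

Alternative minimum tax:
  Base (adjusted book income): ¥704,600
  Exemption: ¥107,000 − 25% × (¥704,600 − ¥561,000) = ¥107,000 − ¥35,900 = ¥71,100
  Base: ¥704,600 − ¥71,100 = ¥633,500
  ¥633,500 × 27% = ¥171,045

Excess of alternative minimum tax over regular tax: ¥171,045 − ¥107,387 = ¥63,658.

¥63,658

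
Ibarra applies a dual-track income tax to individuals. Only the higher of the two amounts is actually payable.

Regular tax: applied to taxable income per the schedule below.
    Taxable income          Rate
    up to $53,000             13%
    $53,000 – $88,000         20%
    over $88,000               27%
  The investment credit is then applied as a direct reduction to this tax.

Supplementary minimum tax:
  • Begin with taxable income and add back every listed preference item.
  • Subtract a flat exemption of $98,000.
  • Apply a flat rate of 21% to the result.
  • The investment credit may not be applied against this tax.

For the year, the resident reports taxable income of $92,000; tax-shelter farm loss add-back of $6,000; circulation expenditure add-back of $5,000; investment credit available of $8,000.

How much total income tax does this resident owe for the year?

Regular tax:
  $53,000 × 13% = $6,890
  $35,000 × 20% = $7,000
  $4,000 × 27% = $1,080
  → $14,970
  Less investment credit $8,000 → $6,970

Supplementary minimum tax:
  Adjusted income: $92,000 + $6,000 + $5,000 = $103,000
  Less exemption $98,000 → base $5,000
  $5,000 × 21% = $1,050

$6,970 > $1,050, so the regular tax governs.

$6,970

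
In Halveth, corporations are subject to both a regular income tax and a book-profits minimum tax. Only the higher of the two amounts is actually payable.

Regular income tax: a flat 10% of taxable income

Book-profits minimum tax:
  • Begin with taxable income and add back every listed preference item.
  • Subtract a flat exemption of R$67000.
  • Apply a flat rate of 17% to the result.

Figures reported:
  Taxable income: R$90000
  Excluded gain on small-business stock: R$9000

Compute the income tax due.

Regular income tax:
  R$90000 × 10% = R$9000

Book-profits minimum tax:
  Adjusted income: R$90000 + R$9000 = R$99000
  Less exemption R$67000 → base R$32000
  R$32000 × 17% = R$5440

R$9000 > R$5440, so the regular income tax governs.

R$9000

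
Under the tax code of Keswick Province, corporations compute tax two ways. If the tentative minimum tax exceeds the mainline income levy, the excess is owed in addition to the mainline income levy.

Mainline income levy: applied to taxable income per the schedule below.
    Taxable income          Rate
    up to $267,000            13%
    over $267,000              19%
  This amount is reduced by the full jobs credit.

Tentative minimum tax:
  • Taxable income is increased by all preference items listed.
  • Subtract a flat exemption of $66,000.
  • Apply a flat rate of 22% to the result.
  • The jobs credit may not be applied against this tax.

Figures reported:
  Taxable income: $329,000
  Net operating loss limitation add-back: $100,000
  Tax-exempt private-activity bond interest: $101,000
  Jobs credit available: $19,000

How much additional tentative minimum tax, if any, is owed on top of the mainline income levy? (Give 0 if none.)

Tentative minimum tax:
  Adjusted income: $329,000 + $100,000 + $101,000 = $530,000
  Less exemption $66,000 → base $464,000
  $464,000 × 22% = $102,080

Mainline income levy:
  $267,000 × 13% = $34,710
  $62,000 × 19% = $11,780
  → $46,490
  Less jobs credit $19,000 → $27,490

Excess of tentative minimum tax over mainline income levy: $102,080 − $27,490 = $74,590.

$74,590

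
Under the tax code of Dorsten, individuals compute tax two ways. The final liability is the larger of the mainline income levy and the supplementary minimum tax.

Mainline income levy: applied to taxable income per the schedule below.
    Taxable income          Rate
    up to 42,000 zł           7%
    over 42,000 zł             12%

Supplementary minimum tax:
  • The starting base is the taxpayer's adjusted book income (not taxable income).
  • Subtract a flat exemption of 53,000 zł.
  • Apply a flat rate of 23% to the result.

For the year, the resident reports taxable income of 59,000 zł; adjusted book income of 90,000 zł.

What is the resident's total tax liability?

Supplementary minimum tax:
  Base (adjusted book income): 90,000 zł
  Less exemption 53,000 zł → base 37,000 zł
  37,000 zł × 23% = 8,510 zł

Mainline income levy:
  42,000 zł × 7% = 2,940 zł
  17,000 zł × 12% = 2,040 zł
  → 4,980 zł

8,510 zł > 4,980 zł, so the supplementary minimum tax is the binding amount.

8,510 zł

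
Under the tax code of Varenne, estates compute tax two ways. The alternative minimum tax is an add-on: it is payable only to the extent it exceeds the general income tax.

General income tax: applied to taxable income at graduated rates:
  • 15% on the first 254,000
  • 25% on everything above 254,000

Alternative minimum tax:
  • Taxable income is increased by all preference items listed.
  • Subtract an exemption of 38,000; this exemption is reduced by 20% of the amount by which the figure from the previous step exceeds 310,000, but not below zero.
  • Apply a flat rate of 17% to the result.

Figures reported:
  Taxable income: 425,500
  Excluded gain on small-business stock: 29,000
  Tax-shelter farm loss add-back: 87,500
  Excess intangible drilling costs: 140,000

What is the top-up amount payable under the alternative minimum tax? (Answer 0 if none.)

General income tax:
  254,000 × 15% = 38,100
  171,500 × 25% = 42,875
  → 80,975

Alternative minimum tax:
  Adjusted income: 425,500 + 29,000 + 87,500 + 140,000 = 682,000
  Exemption: 20% × (682,000 − 310,000) = 74,400 ≥ 38,000, so the exemption is fully phased out
  Base: 682,000 − 0 = 682,000
  682,000 × 17% = 115,940

Excess of alternative minimum tax over general income tax: 115,940 − 80,975 = 34,965.

34,965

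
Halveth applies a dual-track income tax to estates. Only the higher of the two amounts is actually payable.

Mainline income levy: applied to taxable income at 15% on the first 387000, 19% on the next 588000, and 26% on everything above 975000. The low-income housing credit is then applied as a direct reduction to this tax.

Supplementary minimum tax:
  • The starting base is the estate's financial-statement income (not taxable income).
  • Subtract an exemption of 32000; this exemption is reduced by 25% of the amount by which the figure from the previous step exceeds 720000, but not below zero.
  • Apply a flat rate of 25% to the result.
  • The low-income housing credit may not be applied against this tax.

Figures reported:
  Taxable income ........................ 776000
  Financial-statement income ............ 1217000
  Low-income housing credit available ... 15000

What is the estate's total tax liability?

Mainline income levy:
  387000 × 15% = 58050
  389000 × 19% = 73910
  → 131960
  Less low-income housing credit 15000 → 116960

Supplementary minimum tax:
  Base (financial-statement income): 1217000
  Exemption: 25% × (1217000 − 720000) = 124250 ≥ 32000, so the exemption is fully phased out
  Base: 1217000 − 0 = 1217000
  1217000 × 25% = 304250

304250 > 116960, so the supplementary minimum tax is the binding amount.

304250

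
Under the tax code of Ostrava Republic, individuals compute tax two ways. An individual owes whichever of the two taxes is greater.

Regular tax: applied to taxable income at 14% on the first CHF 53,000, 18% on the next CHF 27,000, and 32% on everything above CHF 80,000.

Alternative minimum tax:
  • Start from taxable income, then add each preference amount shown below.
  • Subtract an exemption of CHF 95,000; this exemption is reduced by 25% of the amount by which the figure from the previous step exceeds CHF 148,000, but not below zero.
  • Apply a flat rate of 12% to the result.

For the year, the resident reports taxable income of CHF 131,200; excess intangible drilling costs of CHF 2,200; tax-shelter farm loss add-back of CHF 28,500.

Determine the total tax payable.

Alternative minimum tax:
  Adjusted income: CHF 131,200 + CHF 2,200 + CHF 28,500 = CHF 161,900
  Exemption: CHF 95,000 − 25% × (CHF 161,900 − CHF 148,000) = CHF 95,000 − CHF 3,475 = CHF 91,525
  Base: CHF 161,900 − CHF 91,525 = CHF 70,375
  CHF 70,375 × 12% = CHF 8,445

Regular tax:
  CHF 53,000 × 14% = CHF 7,420
  CHF 27,000 × 18% = CHF 4,860
  CHF 51,200 × 32% = CHF 16,384
  → CHF 28,664

CHF 28,664 > CHF 8,445, so the regular tax governs.

CHF 28,664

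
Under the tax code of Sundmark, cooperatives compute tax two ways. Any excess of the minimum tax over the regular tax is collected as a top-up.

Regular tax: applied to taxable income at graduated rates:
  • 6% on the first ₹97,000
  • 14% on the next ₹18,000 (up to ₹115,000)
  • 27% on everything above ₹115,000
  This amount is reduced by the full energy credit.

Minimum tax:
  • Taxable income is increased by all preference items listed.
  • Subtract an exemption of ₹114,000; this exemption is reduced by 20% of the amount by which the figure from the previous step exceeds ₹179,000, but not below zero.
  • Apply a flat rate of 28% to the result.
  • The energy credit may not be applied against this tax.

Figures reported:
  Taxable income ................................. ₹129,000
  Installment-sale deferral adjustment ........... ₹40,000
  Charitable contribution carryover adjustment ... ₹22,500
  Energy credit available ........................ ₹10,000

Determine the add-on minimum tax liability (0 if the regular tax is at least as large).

₹20,280

Minimum tax:
  Adjusted income: ₹129,000 + ₹40,000 + ₹22,500 = ₹191,500
  Exemption: ₹114,000 − 20% × (₹191,500 − ₹179,000) = ₹114,000 − ₹2,500 = ₹111,500
  Base: ₹191,500 − ₹111,500 = ₹80,000
  ₹80,000 × 28% = ₹22,400

Regular tax:
  ₹97,000 × 6% = ₹5,820
  ₹18,000 × 14% = ₹2,520
  ₹14,000 × 27% = ₹3,780
  → ₹12,120
  Less energy credit ₹10,000 → ₹2,120

Excess of minimum tax over regular tax: ₹22,400 − ₹2,120 = ₹20,280.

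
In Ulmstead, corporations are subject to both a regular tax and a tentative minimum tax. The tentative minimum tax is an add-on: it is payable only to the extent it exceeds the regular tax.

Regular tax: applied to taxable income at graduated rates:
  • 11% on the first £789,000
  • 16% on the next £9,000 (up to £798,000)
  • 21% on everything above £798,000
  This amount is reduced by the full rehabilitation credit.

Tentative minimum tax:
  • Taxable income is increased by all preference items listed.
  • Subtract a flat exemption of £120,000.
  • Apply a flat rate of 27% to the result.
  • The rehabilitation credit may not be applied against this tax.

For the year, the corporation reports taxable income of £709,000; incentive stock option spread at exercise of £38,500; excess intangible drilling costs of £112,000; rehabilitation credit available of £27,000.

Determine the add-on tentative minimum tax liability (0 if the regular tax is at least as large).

Regular tax:
  £709,000 × 11% = £77,990
  Less rehabilitation credit £27,000 → £50,990

Tentative minimum tax:
  Adjusted income: £709,000 + £38,500 + £112,000 = £859,500
  Less exemption £120,000 → base £739,500
  £739,500 × 27% = £199,665

Excess of tentative minimum tax over regular tax: £199,665 − £50,990 = £148,675.

£148,675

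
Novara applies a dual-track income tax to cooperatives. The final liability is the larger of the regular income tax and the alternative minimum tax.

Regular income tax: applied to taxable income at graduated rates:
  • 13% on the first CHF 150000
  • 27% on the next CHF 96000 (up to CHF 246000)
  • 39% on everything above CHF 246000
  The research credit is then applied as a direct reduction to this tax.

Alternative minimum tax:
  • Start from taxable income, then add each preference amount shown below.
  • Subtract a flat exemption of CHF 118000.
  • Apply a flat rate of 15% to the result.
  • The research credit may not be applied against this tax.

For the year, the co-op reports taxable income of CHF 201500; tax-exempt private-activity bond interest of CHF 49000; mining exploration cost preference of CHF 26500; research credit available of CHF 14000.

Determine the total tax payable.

CHF 23850

Alternative minimum tax:
  Adjusted income: CHF 201500 + CHF 49000 + CHF 26500 = CHF 277000
  Less exemption CHF 118000 → base CHF 159000
  CHF 159000 × 15% = CHF 23850

Regular income tax:
  CHF 150000 × 13% = CHF 19500
  CHF 51500 × 27% = CHF 13905
  → CHF 33405
  Less research credit CHF 14000 → CHF 19405

CHF 23850 > CHF 19405, so the alternative minimum tax is the binding amount.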